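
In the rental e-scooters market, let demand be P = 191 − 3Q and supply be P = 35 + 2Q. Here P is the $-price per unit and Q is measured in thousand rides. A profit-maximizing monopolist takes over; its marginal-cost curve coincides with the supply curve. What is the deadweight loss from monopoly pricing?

Competitive equilibrium: 191 − 3Q = 35 + 2Q → Q* = 31.2, P* = 97.4.
Marginal revenue: MR = 191 − 6Q. Set MR = MC: 191 − 6Q = 35 + 2Q → Q_m = 19.5.
Price P_m = 191 − 3·19.5 = 132.5; MC(Q_m) = 35 + 2·19.5 = 74.
Competitive Q* = 31.2, so ΔQ = 11.7; wedge = 132.5 − 74 = 58.5.
The triangle = ½ × 11.7 × 58.5 = $342.225 thousand.

$342.225 thousand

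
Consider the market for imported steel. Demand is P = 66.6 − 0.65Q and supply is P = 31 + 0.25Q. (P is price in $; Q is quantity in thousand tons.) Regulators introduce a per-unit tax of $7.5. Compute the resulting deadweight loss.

$31.25 thousand

Competitive equilibrium: 66.6 − 0.65Q = 31 + 0.25Q → Q* = 39.5556, P* = 40.8889.
With the tax, the buyer price exceeds the seller price by 7.5: (66.6 − 0.65Q) − (31 + 0.25Q) = 7.5 → Q' = 31.2222.
ΔQ = 39.5556 − 31.2222 = 8.3334; the wedge equals the tax, 7.5.
The triangle = ½ × 8.3334 × 7.5 = $31.25 thousand.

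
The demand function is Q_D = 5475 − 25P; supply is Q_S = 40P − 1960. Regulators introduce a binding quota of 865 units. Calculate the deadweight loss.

In inverse form: demand P = 219 − 0.04Q, supply P = 49 + 0.025Q.
Competitive equilibrium: 219 − 0.04Q = 49 + 0.025Q → Q* = 2615.3846, P* = 114.3846.
At Q = 865: demand price = 219 − 0.04·865 = 184.4; supply price = 49 + 0.025·865 = 70.625.
ΔQ = 2615.3846 − 865 = 1750.3846; wedge = 184.4 − 70.625 = 113.775.
Welfare loss = ½ × 1750.3846 × 113.775 = 99575.

99575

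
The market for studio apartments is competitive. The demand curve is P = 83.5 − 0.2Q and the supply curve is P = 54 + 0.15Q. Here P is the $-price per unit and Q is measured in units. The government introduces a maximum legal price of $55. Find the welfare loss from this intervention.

$1054.33

Competitive equilibrium: 83.5 − 0.2Q = 54 + 0.15Q → Q* = 84.2857, P* = 66.6429.
At the ceiling P = 55, quantity supplied = (55 − 54)/0.15 = 6.6667.
Willingness to pay at Q' = 6.6667: 83.5 − 0.2·6.6667 = 82.1667.
ΔQ = 84.2857 − 6.6667 = 77.619; wedge = 82.1667 − 55 = 27.1667.
DWL = ½ × 77.619 × 27.1667 = $1054.33.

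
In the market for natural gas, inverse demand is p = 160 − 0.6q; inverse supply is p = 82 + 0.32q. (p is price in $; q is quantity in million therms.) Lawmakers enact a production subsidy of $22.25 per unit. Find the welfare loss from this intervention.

$269.06 million

Competitive equilibrium: 160 − 0.6q = 82 + 0.32q → q* = 84.7826, p* = 109.1304.
The subsidy lowers effective supply by 22.25: p = 59.75 + 0.32q.
New quantity: 160 − 0.6q = 59.75 + 0.32q → q' = 108.9674.
Overproduction Δq = 108.9674 − 84.7826 = 24.1848; wedge = subsidy = 22.25.
Welfare loss = ½ × 24.1848 × 22.25 = $269.06 million.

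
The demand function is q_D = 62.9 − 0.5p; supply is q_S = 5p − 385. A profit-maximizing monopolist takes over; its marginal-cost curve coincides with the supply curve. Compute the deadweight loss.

In inverse form: demand p = 125.8 − 2q, supply p = 77 + 0.2q.
Competitive equilibrium: 125.8 − 2q = 77 + 0.2q → q* = 22.1818, p* = 81.4364.
Marginal revenue: MR = 125.8 − 4q. Set MR = MC: 125.8 − 4q = 77 + 0.2q → q_m = 11.619.
Price p_m = 125.8 − 2·11.619 = 102.562; MC(q_m) = 77 + 0.2·11.619 = 79.3238.
Competitive q* = 22.1818, so Δq = 10.5628; wedge = 102.562 − 79.3238 = 23.2382.
The triangle = ½ × 10.5628 × 23.2382 = 122.73.

122.73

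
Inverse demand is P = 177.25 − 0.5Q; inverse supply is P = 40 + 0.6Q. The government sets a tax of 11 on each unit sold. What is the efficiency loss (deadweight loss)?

Competitive equilibrium: 177.25 − 0.5Q = 40 + 0.6Q → Q* = 124.7727, P* = 114.8636.
With the tax, the buyer price exceeds the seller price by 11: (177.25 − 0.5Q) − (40 + 0.6Q) = 11 → Q' = 114.7727.
ΔQ = 124.7727 − 114.7727 = 10; the wedge equals the tax, 11.
Deadweight loss = ½ × 10 × 11 = 55.

55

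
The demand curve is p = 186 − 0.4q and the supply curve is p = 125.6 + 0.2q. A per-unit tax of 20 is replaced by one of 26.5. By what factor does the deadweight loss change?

1.756

Competitive equilibrium: 186 − 0.4q = 125.6 + 0.2q → q* = 100.6667, p* = 145.7333.
For a per-unit tax t: Δq = t/0.6, so DWL = ½·t·(t/0.6) = t²/1.2.
At t = 20: DWL = 333.333. At t = 26.5: DWL = 585.208.
Ratio = (26.5/20)² = 1.756.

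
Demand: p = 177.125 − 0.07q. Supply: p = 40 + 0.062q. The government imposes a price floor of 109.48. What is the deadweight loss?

Competitive equilibrium: 177.125 − 0.07q = 40 + 0.062q → q* = 1038.8258, p* = 104.4072.
At the floor p = 109.48, quantity demanded = (177.125 − 109.48)/0.07 = 966.3571.
Sellers' marginal cost at q' = 966.3571: 40 + 0.062·966.3571 = 99.9141.
Δq = 1038.8258 − 966.3571 = 72.4687; wedge = 109.48 − 99.9141 = 9.5659.
Deadweight loss = ½ × 72.4687 × 9.5659 = 346.61.

346.61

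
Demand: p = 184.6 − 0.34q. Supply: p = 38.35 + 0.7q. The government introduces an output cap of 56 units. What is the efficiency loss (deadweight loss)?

Competitive equilibrium: 184.6 − 0.34q = 38.35 + 0.7q → q* = 140.625, p* = 136.7875.
At q = 56: demand price = 184.6 − 0.34·56 = 165.56; supply price = 38.35 + 0.7·56 = 77.55.
Δq = 140.625 − 56 = 84.625; wedge = 165.56 − 77.55 = 88.01.
Welfare loss = ½ × 84.625 × 88.01 = 3723.92.

3723.92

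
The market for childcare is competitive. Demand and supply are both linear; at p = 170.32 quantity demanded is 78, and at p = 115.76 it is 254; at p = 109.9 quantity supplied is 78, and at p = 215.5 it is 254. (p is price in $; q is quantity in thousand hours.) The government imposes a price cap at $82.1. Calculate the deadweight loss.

$5782.06 thousand

Demand slope = (115.76 − 170.32)/(254 − 78) = −0.31, so p = 194.5 − 0.31q.
Supply slope = (215.5 − 109.9)/(254 − 78) = 0.6, so p = 63.1 + 0.6q.
Competitive equilibrium: 194.5 − 0.31q = 63.1 + 0.6q → q* = 144.395604, p* = 149.737363.
At the ceiling p = 82.1, quantity supplied = (82.1 − 63.1)/0.6 = 31.666667.
Willingness to pay at q' = 31.666667: 194.5 − 0.31·31.666667 = 184.683333.
Δq = 144.395604 − 31.666667 = 112.728937; wedge = 184.683333 − 82.1 = 102.583333.
Deadweight loss = ½ × 112.728937 × 102.583333 = $5782.06 thousand.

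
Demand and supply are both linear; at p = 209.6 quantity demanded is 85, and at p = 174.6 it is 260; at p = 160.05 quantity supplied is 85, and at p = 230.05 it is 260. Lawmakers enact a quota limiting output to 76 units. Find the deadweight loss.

Demand slope = (174.6 − 209.6)/(260 − 85) = −0.2, so p = 226.6 − 0.2q.
Supply slope = (230.05 − 160.05)/(260 − 85) = 0.4, so p = 126.05 + 0.4q.
Competitive equilibrium: 226.6 − 0.2q = 126.05 + 0.4q → q* = 167.5833, p* = 193.0833.
At q = 76: demand price = 226.6 − 0.2·76 = 211.4; supply price = 126.05 + 0.4·76 = 156.45.
Δq = 167.5833 − 76 = 91.5833; wedge = 211.4 − 156.45 = 54.95.
Welfare loss = ½ × 91.5833 × 54.95 = 2516.25.

2516.25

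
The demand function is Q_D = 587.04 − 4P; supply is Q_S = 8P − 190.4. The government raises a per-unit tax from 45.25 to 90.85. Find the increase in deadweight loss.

8274.88

In inverse form: demand P = 146.76 − 0.25Q, supply P = 23.8 + 0.125Q.
Competitive equilibrium: 146.76 − 0.25Q = 23.8 + 0.125Q → Q* = 327.8933, P* = 64.7867.
For a per-unit tax t: ΔQ = t/0.375, so DWL = ½·t·(t/0.375) = t²/0.75.
At t = 45.25: DWL = 2730.083. At t = 90.85: DWL = 11004.963.
Increase = 11004.963 − 2730.083 = 8274.88.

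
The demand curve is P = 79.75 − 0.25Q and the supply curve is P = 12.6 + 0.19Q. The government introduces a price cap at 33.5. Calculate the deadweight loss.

Competitive equilibrium: 79.75 − 0.25Q = 12.6 + 0.19Q → Q* = 152.6136, P* = 41.5966.
At the ceiling P = 33.5, quantity supplied = (33.5 − 12.6)/0.19 = 110.
Willingness to pay at Q' = 110: 79.75 − 0.25·110 = 52.25.
ΔQ = 152.6136 − 110 = 42.6136; wedge = 52.25 − 33.5 = 18.75.
Welfare loss = ½ × 42.6136 × 18.75 = 399.50.

399.50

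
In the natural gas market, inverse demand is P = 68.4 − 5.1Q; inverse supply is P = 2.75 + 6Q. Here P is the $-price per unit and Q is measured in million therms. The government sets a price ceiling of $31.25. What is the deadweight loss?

Competitive equilibrium: 68.4 − 5.1Q = 2.75 + 6Q → Q* = 5.914414, P* = 38.236486.
At the ceiling P = 31.25, quantity supplied = (31.25 − 2.75)/6 = 4.75.
Willingness to pay at Q' = 4.75: 68.4 − 5.1·4.75 = 44.175.
ΔQ = 5.914414 − 4.75 = 1.164414; wedge = 44.175 − 31.25 = 12.925.
DWL = ½ × 1.164414 × 12.925 = $7.53 million.

$7.53 million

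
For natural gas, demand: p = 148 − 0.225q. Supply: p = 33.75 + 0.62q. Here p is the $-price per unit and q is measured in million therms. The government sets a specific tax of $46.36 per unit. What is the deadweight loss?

Competitive equilibrium: 148 − 0.225q = 33.75 + 0.62q → q* = 135.2071, p* = 117.5784.
With the tax, the buyer price exceeds the seller price by 46.36: (148 − 0.225q) − (33.75 + 0.62q) = 46.36 → q' = 80.3432.
Δq = 135.2071 − 80.3432 = 54.8639; the wedge equals the tax, 46.36.
Deadweight loss = ½ × 54.8639 × 46.36 = $1271.75 million.

$1271.75 million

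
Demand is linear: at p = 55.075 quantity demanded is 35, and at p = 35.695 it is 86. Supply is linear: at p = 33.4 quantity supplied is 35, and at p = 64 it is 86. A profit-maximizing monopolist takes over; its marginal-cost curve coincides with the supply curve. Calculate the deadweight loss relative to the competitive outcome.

124.80

Demand slope = (35.695 − 55.075)/(86 − 35) = −0.38, so p = 68.375 − 0.38q.
Supply slope = (64 − 33.4)/(86 − 35) = 0.6, so p = 12.4 + 0.6q.
Competitive equilibrium: 68.375 − 0.38q = 12.4 + 0.6q → q* = 57.1173, p* = 46.6704.
Marginal revenue: MR = 68.375 − 0.76q. Set MR = MC: 68.375 − 0.76q = 12.4 + 0.6q → q_m = 41.1581.
Price p_m = 68.375 − 0.38·41.1581 = 52.7349; MC(q_m) = 12.4 + 0.6·41.1581 = 37.0949.
Competitive q* = 57.1173, so Δq = 15.9592; wedge = 52.7349 − 37.0949 = 15.64.
DWL = ½ × 15.9592 × 15.64 = 124.80.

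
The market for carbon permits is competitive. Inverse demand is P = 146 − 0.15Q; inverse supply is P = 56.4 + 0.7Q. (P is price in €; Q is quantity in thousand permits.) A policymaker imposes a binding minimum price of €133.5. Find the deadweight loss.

Competitive equilibrium: 146 − 0.15Q = 56.4 + 0.7Q → Q* = 105.4118, P* = 130.1882.
At the floor P = 133.5, quantity demanded = (146 − 133.5)/0.15 = 83.3333.
Sellers' marginal cost at Q' = 83.3333: 56.4 + 0.7·83.3333 = 114.7333.
ΔQ = 105.4118 − 83.3333 = 22.0785; wedge = 133.5 − 114.7333 = 18.7667.
Deadweight loss = ½ × 22.0785 × 18.7667 = €207.17 thousand.

€207.17 thousand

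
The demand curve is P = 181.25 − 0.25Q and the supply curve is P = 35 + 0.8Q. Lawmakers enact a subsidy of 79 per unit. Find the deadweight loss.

Competitive equilibrium: 181.25 − 0.25Q = 35 + 0.8Q → Q* = 139.2857, P* = 146.4286.
The subsidy lowers effective supply by 79: P = 0.8Q − 44.
New quantity: 181.25 − 0.25Q = 0.8Q − 44 → Q' = 214.5238.
Overproduction ΔQ = 214.5238 − 139.2857 = 75.2381; wedge = subsidy = 79.
DWL = ½ × 75.2381 × 79 = 2971.90.

2971.90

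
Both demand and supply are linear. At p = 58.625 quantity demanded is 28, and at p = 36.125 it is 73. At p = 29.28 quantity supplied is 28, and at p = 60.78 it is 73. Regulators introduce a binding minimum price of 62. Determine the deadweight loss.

584.22

Demand slope = (36.125 − 58.625)/(73 − 28) = −0.5, so p = 72.625 − 0.5q.
Supply slope = (60.78 − 29.28)/(73 − 28) = 0.7, so p = 9.68 + 0.7q.
Competitive equilibrium: 72.625 − 0.5q = 9.68 + 0.7q → q* = 52.4542, p* = 46.3979.
At the floor p = 62, quantity demanded = (72.625 − 62)/0.5 = 21.25.
Sellers' marginal cost at q' = 21.25: 9.68 + 0.7·21.25 = 24.555.
Δq = 52.4542 − 21.25 = 31.2042; wedge = 62 − 24.555 = 37.445.
Welfare loss = ½ × 31.2042 × 37.445 = 584.22.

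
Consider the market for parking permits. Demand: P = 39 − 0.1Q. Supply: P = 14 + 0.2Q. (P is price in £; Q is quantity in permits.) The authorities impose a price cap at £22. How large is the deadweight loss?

Competitive equilibrium: 39 − 0.1Q = 14 + 0.2Q → Q* = 83.3333, P* = 30.6667.
At the ceiling P = 22, quantity supplied = (22 − 14)/0.2 = 40.
Willingness to pay at Q' = 40: 39 − 0.1·40 = 35.
ΔQ = 83.3333 − 40 = 43.3333; wedge = 35 − 22 = 13.
DWL = ½ × 43.3333 × 13 = £281.67.

£281.67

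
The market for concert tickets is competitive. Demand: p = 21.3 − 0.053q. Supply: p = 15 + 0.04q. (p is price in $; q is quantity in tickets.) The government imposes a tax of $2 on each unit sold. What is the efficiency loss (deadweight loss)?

$21.51

Competitive equilibrium: 21.3 − 0.053q = 15 + 0.04q → q* = 67.7419, p* = 17.7097.
With the tax, the buyer price exceeds the seller price by 2: (21.3 − 0.053q) − (15 + 0.04q) = 2 → q' = 46.2366.
Δq = 67.7419 − 46.2366 = 21.5053; the wedge equals the tax, 2.
Deadweight loss = ½ × 21.5053 × 2 = $21.51.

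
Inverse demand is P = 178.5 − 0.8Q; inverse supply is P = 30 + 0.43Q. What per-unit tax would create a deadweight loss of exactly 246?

Competitive equilibrium: 178.5 − 0.8Q = 30 + 0.43Q → Q* = 120.7317, P* = 81.9146.
A tax t gives ΔQ = t/1.23 and wedge t, so DWL = t²/2.46.
t²/2.46 = 246 → t² = 605.16 → t = 24.6.

24.6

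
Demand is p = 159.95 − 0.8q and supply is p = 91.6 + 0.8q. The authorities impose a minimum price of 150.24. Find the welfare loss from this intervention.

Competitive equilibrium: 159.95 − 0.8q = 91.6 + 0.8q → q* = 42.7188, p* = 125.775.
At the floor p = 150.24, quantity demanded = (159.95 − 150.24)/0.8 = 12.1375.
Sellers' marginal cost at q' = 12.1375: 91.6 + 0.8·12.1375 = 101.31.
Δq = 42.7188 − 12.1375 = 30.5813; wedge = 150.24 − 101.31 = 48.93.
DWL = ½ × 30.5813 × 48.93 = 748.17.

748.17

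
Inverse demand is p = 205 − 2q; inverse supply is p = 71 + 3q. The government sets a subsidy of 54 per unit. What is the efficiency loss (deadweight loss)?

291.60

Competitive equilibrium: 205 − 2q = 71 + 3q → q* = 26.8, p* = 151.4.
The subsidy lowers effective supply by 54: p = 17 + 3q.
New quantity: 205 − 2q = 17 + 3q → q' = 37.6.
Overproduction Δq = 37.6 − 26.8 = 10.8; wedge = subsidy = 54.
The triangle = ½ × 10.8 × 54 = 291.60.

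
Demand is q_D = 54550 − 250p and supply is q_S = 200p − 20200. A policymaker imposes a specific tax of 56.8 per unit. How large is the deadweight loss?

In inverse form: demand p = 218.2 − 0.004q, supply p = 101 + 0.005q.
Competitive equilibrium: 218.2 − 0.004q = 101 + 0.005q → q* = 13022.2222, p* = 166.1111.
With the tax, the buyer price exceeds the seller price by 56.8: (218.2 − 0.004q) − (101 + 0.005q) = 56.8 → q' = 6711.1111.
Δq = 13022.2222 − 6711.1111 = 6311.1111; the wedge equals the tax, 56.8.
DWL = ½ × 6311.1111 × 56.8 = 179235.56.

179235.56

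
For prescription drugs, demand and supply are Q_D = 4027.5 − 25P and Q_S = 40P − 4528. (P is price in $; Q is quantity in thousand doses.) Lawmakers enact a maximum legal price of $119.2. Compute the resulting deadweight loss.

In inverse form: demand P = 161.1 − 0.04Q, supply P = 113.2 + 0.025Q.
Competitive equilibrium: 161.1 − 0.04Q = 113.2 + 0.025Q → Q* = 736.9231, P* = 131.6231.
At the ceiling P = 119.2, quantity supplied = (119.2 − 113.2)/0.025 = 240.
Willingness to pay at Q' = 240: 161.1 − 0.04·240 = 151.5.
ΔQ = 736.9231 − 240 = 496.9231; wedge = 151.5 − 119.2 = 32.3.
The triangle = ½ × 496.9231 × 32.3 = $8025.31 thousand.

$8025.31 thousand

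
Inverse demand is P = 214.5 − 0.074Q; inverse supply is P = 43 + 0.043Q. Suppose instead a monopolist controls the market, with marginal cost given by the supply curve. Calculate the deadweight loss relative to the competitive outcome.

18867.27

Competitive equilibrium: 214.5 − 0.074Q = 43 + 0.043Q → Q* = 1465.81197, P* = 106.02991.
Marginal revenue: MR = 214.5 − 0.148Q. Set MR = MC: 214.5 − 0.148Q = 43 + 0.043Q → Q_m = 897.90576.
Price P_m = 214.5 − 0.074·897.90576 = 148.05497; MC(Q_m) = 43 + 0.043·897.90576 = 81.60995.
Competitive Q* = 1465.81197, so ΔQ = 567.90621; wedge = 148.05497 − 81.60995 = 66.44502.
Deadweight loss = ½ × 567.90621 × 66.44502 = 18867.27.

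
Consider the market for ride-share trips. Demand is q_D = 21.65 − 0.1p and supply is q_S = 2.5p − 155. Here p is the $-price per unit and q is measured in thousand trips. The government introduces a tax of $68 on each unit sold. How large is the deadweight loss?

$222.31 thousand

In inverse form: demand p = 216.5 − 10q, supply p = 62 + 0.4q.
Competitive equilibrium: 216.5 − 10q = 62 + 0.4q → q* = 14.8558, p* = 67.9423.
With the tax, the buyer price exceeds the seller price by 68: (216.5 − 10q) − (62 + 0.4q) = 68 → q' = 8.3173.
Δq = 14.8558 − 8.3173 = 6.5385; the wedge equals the tax, 68.
Deadweight loss = ½ × 6.5385 × 68 = $222.31 thousand.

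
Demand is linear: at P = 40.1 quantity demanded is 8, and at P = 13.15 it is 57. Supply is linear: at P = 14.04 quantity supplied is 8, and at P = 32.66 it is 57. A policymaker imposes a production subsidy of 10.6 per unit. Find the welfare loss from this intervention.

60.41

Demand slope = (13.15 − 40.1)/(57 − 8) = −0.55, so P = 44.5 − 0.55Q.
Supply slope = (32.66 − 14.04)/(57 − 8) = 0.38, so P = 11 + 0.38Q.
Competitive equilibrium: 44.5 − 0.55Q = 11 + 0.38Q → Q* = 36.0215, P* = 24.6882.
The subsidy lowers effective supply by 10.6: P = 0.4 + 0.38Q.
New quantity: 44.5 − 0.55Q = 0.4 + 0.38Q → Q' = 47.4194.
Overproduction ΔQ = 47.4194 − 36.0215 = 11.3979; wedge = subsidy = 10.6.
DWL = ½ × 11.3979 × 10.6 = 60.41.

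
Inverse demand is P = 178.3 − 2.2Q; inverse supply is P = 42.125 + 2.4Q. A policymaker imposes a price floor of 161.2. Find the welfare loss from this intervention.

1096.12

Competitive equilibrium: 178.3 − 2.2Q = 42.125 + 2.4Q → Q* = 29.6033, P* = 113.1728.
At the floor P = 161.2, quantity demanded = (178.3 − 161.2)/2.2 = 7.7727.
Sellers' marginal cost at Q' = 7.7727: 42.125 + 2.4·7.7727 = 60.7795.
ΔQ = 29.6033 − 7.7727 = 21.8306; wedge = 161.2 − 60.7795 = 100.4205.
DWL = ½ × 21.8306 × 100.4205 = 1096.12.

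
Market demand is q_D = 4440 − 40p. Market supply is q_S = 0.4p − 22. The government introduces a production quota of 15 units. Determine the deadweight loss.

In inverse form: demand p = 111 − 0.025q, supply p = 55 + 2.5q.
Competitive equilibrium: 111 − 0.025q = 55 + 2.5q → q* = 22.1782, p* = 110.4455.
At q = 15: demand price = 111 − 0.025·15 = 110.625; supply price = 55 + 2.5·15 = 92.5.
Δq = 22.1782 − 15 = 7.1782; wedge = 110.625 − 92.5 = 18.125.
Welfare loss = ½ × 7.1782 × 18.125 = 65.05.

65.05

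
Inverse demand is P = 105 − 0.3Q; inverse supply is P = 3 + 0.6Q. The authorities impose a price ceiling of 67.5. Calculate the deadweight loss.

Competitive equilibrium: 105 − 0.3Q = 3 + 0.6Q → Q* = 113.3333, P* = 71.
At the ceiling P = 67.5, quantity supplied = (67.5 − 3)/0.6 = 107.5.
Willingness to pay at Q' = 107.5: 105 − 0.3·107.5 = 72.75.
ΔQ = 113.3333 − 107.5 = 5.8333; wedge = 72.75 − 67.5 = 5.25.
Deadweight loss = ½ × 5.8333 × 5.25 = 15.31.

15.31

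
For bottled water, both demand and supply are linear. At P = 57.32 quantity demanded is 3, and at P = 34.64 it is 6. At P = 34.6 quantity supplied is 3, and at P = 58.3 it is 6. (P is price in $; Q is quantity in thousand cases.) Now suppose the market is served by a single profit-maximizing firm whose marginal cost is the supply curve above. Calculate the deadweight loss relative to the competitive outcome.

$16.66 thousand

Demand slope = (34.64 − 57.32)/(6 − 3) = −7.56, so P = 80 − 7.56Q.
Supply slope = (58.3 − 34.6)/(6 − 3) = 7.9, so P = 10.9 + 7.9Q.
Competitive equilibrium: 80 − 7.56Q = 10.9 + 7.9Q → Q* = 4.4696, P* = 46.2098.
Marginal revenue: MR = 80 − 15.12Q. Set MR = MC: 80 − 15.12Q = 10.9 + 7.9Q → Q_m = 3.0017.
Price P_m = 80 − 7.56·3.0017 = 57.3071; MC(Q_m) = 10.9 + 7.9·3.0017 = 34.6134.
Competitive Q* = 4.4696, so ΔQ = 1.4679; wedge = 57.3071 − 34.6134 = 22.6937.
Welfare loss = ½ × 1.4679 × 22.6937 = $16.66 thousand.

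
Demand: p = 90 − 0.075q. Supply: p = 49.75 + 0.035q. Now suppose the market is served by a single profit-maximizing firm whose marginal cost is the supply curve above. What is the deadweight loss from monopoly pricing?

1210.29

Competitive equilibrium: 90 − 0.075q = 49.75 + 0.035q → q* = 365.90909, p* = 62.55682.
Marginal revenue: MR = 90 − 0.15q. Set MR = MC: 90 − 0.15q = 49.75 + 0.035q → q_m = 217.56757.
Price p_m = 90 − 0.075·217.56757 = 73.68243; MC(q_m) = 49.75 + 0.035·217.56757 = 57.36486.
Competitive q* = 365.90909, so Δq = 148.34152; wedge = 73.68243 − 57.36486 = 16.31757.
Deadweight loss = ½ × 148.34152 × 16.31757 = 1210.29.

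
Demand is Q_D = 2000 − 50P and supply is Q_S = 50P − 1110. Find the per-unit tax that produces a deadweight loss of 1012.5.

In inverse form: demand P = 40 − 0.02Q, supply P = 22.2 + 0.02Q.
Competitive equilibrium: 40 − 0.02Q = 22.2 + 0.02Q → Q* = 445, P* = 31.1.
A tax t gives ΔQ = t/0.04 and wedge t, so DWL = t²/0.08.
t²/0.08 = 1012.5 → t² = 81 → t = 9.

9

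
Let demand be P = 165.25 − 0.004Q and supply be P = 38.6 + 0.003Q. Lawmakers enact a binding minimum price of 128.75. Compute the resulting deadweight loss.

Competitive equilibrium: 165.25 − 0.004Q = 38.6 + 0.003Q → Q* = 18092.85714, P* = 92.87857.
At the floor P = 128.75, quantity demanded = (165.25 − 128.75)/0.004 = 9125.
Sellers' marginal cost at Q' = 9125: 38.6 + 0.003·9125 = 65.975.
ΔQ = 18092.85714 − 9125 = 8967.85714; wedge = 128.75 − 65.975 = 62.775.
The triangle = ½ × 8967.85714 × 62.775 = 281478.62.

281478.62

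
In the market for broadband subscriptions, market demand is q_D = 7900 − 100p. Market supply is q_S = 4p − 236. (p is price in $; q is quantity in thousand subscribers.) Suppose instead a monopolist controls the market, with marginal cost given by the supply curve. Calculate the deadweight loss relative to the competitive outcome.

In inverse form: demand p = 79 − 0.01q, supply p = 59 + 0.25q.
Competitive equilibrium: 79 − 0.01q = 59 + 0.25q → q* = 76.9231, p* = 78.2308.
Marginal revenue: MR = 79 − 0.02q. Set MR = MC: 79 − 0.02q = 59 + 0.25q → q_m = 74.0741.
Price p_m = 79 − 0.01·74.0741 = 78.2593; MC(q_m) = 59 + 0.25·74.0741 = 77.5185.
Competitive q* = 76.9231, so Δq = 2.849; wedge = 78.2593 − 77.5185 = 0.7408.
DWL = ½ × 2.849 × 0.7408 = $1.06 thousand.

$1.06 thousand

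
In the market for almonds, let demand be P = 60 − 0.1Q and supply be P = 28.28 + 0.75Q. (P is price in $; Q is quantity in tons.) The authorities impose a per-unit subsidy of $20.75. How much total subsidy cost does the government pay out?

$1280.89

Competitive equilibrium: 60 − 0.1Q = 28.28 + 0.75Q → Q* = 37.3176, P* = 56.2682.
The subsidy lowers effective supply by 20.75: P = 7.53 + 0.75Q.
New quantity: 60 − 0.1Q = 7.53 + 0.75Q → Q' = 61.7294.
Total subsidy cost = 20.75 × 61.7294 = $1280.89.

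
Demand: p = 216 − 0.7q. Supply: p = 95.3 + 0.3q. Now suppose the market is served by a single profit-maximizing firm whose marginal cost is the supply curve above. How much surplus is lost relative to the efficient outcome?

Competitive equilibrium: 216 − 0.7q = 95.3 + 0.3q → q* = 120.7, p* = 131.51.
Marginal revenue: MR = 216 − 1.4q. Set MR = MC: 216 − 1.4q = 95.3 + 0.3q → q_m = 71.
Price p_m = 216 − 0.7·71 = 166.3; MC(q_m) = 95.3 + 0.3·71 = 116.6.
Competitive q* = 120.7, so Δq = 49.7; wedge = 166.3 − 116.6 = 49.7.
Welfare loss = ½ × 49.7 × 49.7 = 1235.045.

1235.045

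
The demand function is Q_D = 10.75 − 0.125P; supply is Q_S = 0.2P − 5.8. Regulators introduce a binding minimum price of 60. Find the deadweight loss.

8.37

In inverse form: demand P = 86 − 8Q, supply P = 29 + 5Q.
Competitive equilibrium: 86 − 8Q = 29 + 5Q → Q* = 4.3846, P* = 50.9231.
At the floor P = 60, quantity demanded = (86 − 60)/8 = 3.25.
Sellers' marginal cost at Q' = 3.25: 29 + 5·3.25 = 45.25.
ΔQ = 4.3846 − 3.25 = 1.1346; wedge = 60 − 45.25 = 14.75.
Welfare loss = ½ × 1.1346 × 14.75 = 8.37.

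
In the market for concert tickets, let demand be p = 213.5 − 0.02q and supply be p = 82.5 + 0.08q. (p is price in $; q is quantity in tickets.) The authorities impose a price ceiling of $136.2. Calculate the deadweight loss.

Competitive equilibrium: 213.5 − 0.02q = 82.5 + 0.08q → q* = 1310, p* = 187.3.
At the ceiling p = 136.2, quantity supplied = (136.2 − 82.5)/0.08 = 671.25.
Willingness to pay at q' = 671.25: 213.5 − 0.02·671.25 = 200.075.
Δq = 1310 − 671.25 = 638.75; wedge = 200.075 − 136.2 = 63.875.
DWL = ½ × 638.75 × 63.875 = $20400.08.

$20400.08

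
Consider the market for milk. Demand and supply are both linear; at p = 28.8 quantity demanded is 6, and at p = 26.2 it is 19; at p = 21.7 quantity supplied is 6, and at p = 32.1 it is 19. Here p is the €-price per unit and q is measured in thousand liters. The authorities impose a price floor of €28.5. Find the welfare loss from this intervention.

€15.68 thousand

Demand slope = (26.2 − 28.8)/(19 − 6) = −0.2, so p = 30 − 0.2q.
Supply slope = (32.1 − 21.7)/(19 − 6) = 0.8, so p = 16.9 + 0.8q.
Competitive equilibrium: 30 − 0.2q = 16.9 + 0.8q → q* = 13.1, p* = 27.38.
At the floor p = 28.5, quantity demanded = (30 − 28.5)/0.2 = 7.5.
Sellers' marginal cost at q' = 7.5: 16.9 + 0.8·7.5 = 22.9.
Δq = 13.1 − 7.5 = 5.6; wedge = 28.5 − 22.9 = 5.6.
Welfare loss = ½ × 5.6 × 5.6 = €15.68 thousand.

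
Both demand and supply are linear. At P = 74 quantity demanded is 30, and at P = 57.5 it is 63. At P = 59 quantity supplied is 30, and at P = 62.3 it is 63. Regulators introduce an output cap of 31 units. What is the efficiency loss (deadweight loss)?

Demand slope = (57.5 − 74)/(63 − 30) = −0.5, so P = 89 − 0.5Q.
Supply slope = (62.3 − 59)/(63 − 30) = 0.1, so P = 56 + 0.1Q.
Competitive equilibrium: 89 − 0.5Q = 56 + 0.1Q → Q* = 55, P* = 61.5.
At Q = 31: demand price = 89 − 0.5·31 = 73.5; supply price = 56 + 0.1·31 = 59.1.
ΔQ = 55 − 31 = 24; wedge = 73.5 − 59.1 = 14.4.
Deadweight loss = ½ × 24 × 14.4 = 172.80.

172.80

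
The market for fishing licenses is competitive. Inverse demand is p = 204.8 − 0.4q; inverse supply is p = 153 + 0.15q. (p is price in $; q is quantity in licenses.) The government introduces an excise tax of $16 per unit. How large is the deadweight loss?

$232.73

Competitive equilibrium: 204.8 − 0.4q = 153 + 0.15q → q* = 94.1818, p* = 167.1273.
With the tax, the buyer price exceeds the seller price by 16: (204.8 − 0.4q) − (153 + 0.15q) = 16 → q' = 65.0909.
Δq = 94.1818 − 65.0909 = 29.0909; the wedge equals the tax, 16.
Welfare loss = ½ × 29.0909 × 16 = $232.73.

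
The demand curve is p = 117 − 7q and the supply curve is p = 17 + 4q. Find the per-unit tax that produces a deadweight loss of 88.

Competitive equilibrium: 117 − 7q = 17 + 4q → q* = 9.0909, p* = 53.3636.
A tax t gives Δq = t/11 and wedge t, so DWL = t²/22.
t²/22 = 88 → t² = 1936 → t = 44.

44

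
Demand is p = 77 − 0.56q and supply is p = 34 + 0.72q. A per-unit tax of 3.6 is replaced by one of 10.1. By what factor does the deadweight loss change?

Competitive equilibrium: 77 − 0.56q = 34 + 0.72q → q* = 33.5938, p* = 58.1875.
For a per-unit tax t: Δq = t/1.28, so DWL = ½·t·(t/1.28) = t²/2.56.
At t = 3.6: DWL = 5.0625. At t = 10.1: DWL = 39.848.
Ratio = (10.1/3.6)² = 7.871.

7.871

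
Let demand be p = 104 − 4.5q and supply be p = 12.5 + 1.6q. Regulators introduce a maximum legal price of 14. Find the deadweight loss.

603.15

Competitive equilibrium: 104 − 4.5q = 12.5 + 1.6q → q* = 15, p* = 36.5.
At the ceiling p = 14, quantity supplied = (14 − 12.5)/1.6 = 0.9375.
Willingness to pay at q' = 0.9375: 104 − 4.5·0.9375 = 99.7813.
Δq = 15 − 0.9375 = 14.0625; wedge = 99.7813 − 14 = 85.7813.
The triangle = ½ × 14.0625 × 85.7813 = 603.15.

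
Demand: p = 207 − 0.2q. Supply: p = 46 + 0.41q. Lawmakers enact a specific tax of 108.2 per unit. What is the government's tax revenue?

9365.51

Competitive equilibrium: 207 − 0.2q = 46 + 0.41q → q* = 263.9344, p* = 154.2131.
With the tax, the buyer price exceeds the seller price by 108.2: (207 − 0.2q) − (46 + 0.41q) = 108.2 → q' = 86.5574.
Tax revenue = 108.2 × 86.5574 = 9365.51.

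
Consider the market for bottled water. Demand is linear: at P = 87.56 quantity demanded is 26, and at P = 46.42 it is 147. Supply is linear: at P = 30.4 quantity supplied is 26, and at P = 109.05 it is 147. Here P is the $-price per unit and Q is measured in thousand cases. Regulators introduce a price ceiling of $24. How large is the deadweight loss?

$2260.93 thousand

Demand slope = (46.42 − 87.56)/(147 − 26) = −0.34, so P = 96.4 − 0.34Q.
Supply slope = (109.05 − 30.4)/(147 − 26) = 0.65, so P = 13.5 + 0.65Q.
Competitive equilibrium: 96.4 − 0.34Q = 13.5 + 0.65Q → Q* = 83.7374, P* = 67.9293.
At the ceiling P = 24, quantity supplied = (24 − 13.5)/0.65 = 16.1538.
Willingness to pay at Q' = 16.1538: 96.4 − 0.34·16.1538 = 90.9077.
ΔQ = 83.7374 − 16.1538 = 67.5836; wedge = 90.9077 − 24 = 66.9077.
Deadweight loss = ½ × 67.5836 × 66.9077 = $2260.93 thousand.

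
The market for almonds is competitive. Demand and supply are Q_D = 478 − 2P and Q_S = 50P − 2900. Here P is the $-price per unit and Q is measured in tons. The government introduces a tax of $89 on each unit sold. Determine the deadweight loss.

$7616.35

In inverse form: demand P = 239 − 0.5Q, supply P = 58 + 0.02Q.
Competitive equilibrium: 239 − 0.5Q = 58 + 0.02Q → Q* = 348.07692, P* = 64.96154.
With the tax, the buyer price exceeds the seller price by 89: (239 − 0.5Q) − (58 + 0.02Q) = 89 → Q' = 176.92308.
ΔQ = 348.07692 − 176.92308 = 171.15384; the wedge equals the tax, 89.
Deadweight loss = ½ × 171.15384 × 89 = $7616.35.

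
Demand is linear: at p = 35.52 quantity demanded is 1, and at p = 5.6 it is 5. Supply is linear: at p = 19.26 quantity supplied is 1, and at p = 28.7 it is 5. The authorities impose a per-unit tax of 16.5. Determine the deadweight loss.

13.83

Demand slope = (5.6 − 35.52)/(5 − 1) = −7.48, so p = 43 − 7.48q.
Supply slope = (28.7 − 19.26)/(5 − 1) = 2.36, so p = 16.9 + 2.36q.
Competitive equilibrium: 43 − 7.48q = 16.9 + 2.36q → q* = 2.6524, p* = 23.1598.
With the tax, the buyer price exceeds the seller price by 16.5: (43 − 7.48q) − (16.9 + 2.36q) = 16.5 → q' = 0.9756.
Δq = 2.6524 − 0.9756 = 1.6768; the wedge equals the tax, 16.5.
Welfare loss = ½ × 1.6768 × 16.5 = 13.83.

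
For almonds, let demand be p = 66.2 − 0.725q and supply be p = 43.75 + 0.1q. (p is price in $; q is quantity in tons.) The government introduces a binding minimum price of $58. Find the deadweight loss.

$104.31

Competitive equilibrium: 66.2 − 0.725q = 43.75 + 0.1q → q* = 27.2121, p* = 46.4712.
At the floor p = 58, quantity demanded = (66.2 − 58)/0.725 = 11.3103.
Sellers' marginal cost at q' = 11.3103: 43.75 + 0.1·11.3103 = 44.881.
Δq = 27.2121 − 11.3103 = 15.9018; wedge = 58 − 44.881 = 13.119.
DWL = ½ × 15.9018 × 13.119 = $104.31.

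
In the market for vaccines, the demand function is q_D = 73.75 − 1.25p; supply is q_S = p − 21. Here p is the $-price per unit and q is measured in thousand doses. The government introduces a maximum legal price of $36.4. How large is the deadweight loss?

In inverse form: demand p = 59 − 0.8q, supply p = 21 + q.
Competitive equilibrium: 59 − 0.8q = 21 + q → q* = 21.1111, p* = 42.1111.
At the ceiling p = 36.4, quantity supplied = (36.4 − 21)/1 = 15.4.
Willingness to pay at q' = 15.4: 59 − 0.8·15.4 = 46.68.
Δq = 21.1111 − 15.4 = 5.7111; wedge = 46.68 − 36.4 = 10.28.
DWL = ½ × 5.7111 × 10.28 = $29.36 thousand.

$29.36 thousand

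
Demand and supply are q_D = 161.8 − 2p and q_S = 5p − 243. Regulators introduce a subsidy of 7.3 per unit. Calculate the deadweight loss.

38.06

In inverse form: demand p = 80.9 − 0.5q, supply p = 48.6 + 0.2q.
Competitive equilibrium: 80.9 − 0.5q = 48.6 + 0.2q → q* = 46.1429, p* = 57.8286.
The subsidy lowers effective supply by 7.3: p = 41.3 + 0.2q.
New quantity: 80.9 − 0.5q = 41.3 + 0.2q → q' = 56.5714.
Overproduction Δq = 56.5714 − 46.1429 = 10.4285; wedge = subsidy = 7.3.
The triangle = ½ × 10.4285 × 7.3 = 38.06.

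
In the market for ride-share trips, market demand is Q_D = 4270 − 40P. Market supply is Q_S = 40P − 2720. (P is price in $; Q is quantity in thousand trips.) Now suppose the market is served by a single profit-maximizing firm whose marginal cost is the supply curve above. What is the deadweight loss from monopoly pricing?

In inverse form: demand P = 106.75 − 0.025Q, supply P = 68 + 0.025Q.
Competitive equilibrium: 106.75 − 0.025Q = 68 + 0.025Q → Q* = 775, P* = 87.375.
Marginal revenue: MR = 106.75 − 0.05Q. Set MR = MC: 106.75 − 0.05Q = 68 + 0.025Q → Q_m = 516.66667.
Price P_m = 106.75 − 0.025·516.66667 = 93.83333; MC(Q_m) = 68 + 0.025·516.66667 = 80.91667.
Competitive Q* = 775, so ΔQ = 258.33333; wedge = 93.83333 − 80.91667 = 12.91666.
The triangle = ½ × 258.33333 × 12.91666 = $1668.40 thousand.

$1668.40 thousand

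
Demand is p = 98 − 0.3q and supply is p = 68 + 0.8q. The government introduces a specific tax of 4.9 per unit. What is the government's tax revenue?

Competitive equilibrium: 98 − 0.3q = 68 + 0.8q → q* = 27.2727, p* = 89.8182.
With the tax, the buyer price exceeds the seller price by 4.9: (98 − 0.3q) − (68 + 0.8q) = 4.9 → q' = 22.8182.
Tax revenue = 4.9 × 22.8182 = 111.81.

111.81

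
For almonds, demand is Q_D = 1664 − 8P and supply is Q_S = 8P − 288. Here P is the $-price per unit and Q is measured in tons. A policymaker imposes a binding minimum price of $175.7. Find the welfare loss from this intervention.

In inverse form: demand P = 208 − 0.125Q, supply P = 36 + 0.125Q.
Competitive equilibrium: 208 − 0.125Q = 36 + 0.125Q → Q* = 688, P* = 122.
At the floor P = 175.7, quantity demanded = (208 − 175.7)/0.125 = 258.4.
Sellers' marginal cost at Q' = 258.4: 36 + 0.125·258.4 = 68.3.
ΔQ = 688 − 258.4 = 429.6; wedge = 175.7 − 68.3 = 107.4.
Welfare loss = ½ × 429.6 × 107.4 = $23069.52.

$23069.52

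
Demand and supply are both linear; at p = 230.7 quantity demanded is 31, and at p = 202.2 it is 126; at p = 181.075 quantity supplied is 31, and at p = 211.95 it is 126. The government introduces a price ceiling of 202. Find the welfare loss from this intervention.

Demand slope = (202.2 − 230.7)/(126 − 31) = −0.3, so p = 240 − 0.3q.
Supply slope = (211.95 − 181.075)/(126 − 31) = 0.325, so p = 171 + 0.325q.
Competitive equilibrium: 240 − 0.3q = 171 + 0.325q → q* = 110.4, p* = 206.88.
At the ceiling p = 202, quantity supplied = (202 − 171)/0.325 = 95.3846.
Willingness to pay at q' = 95.3846: 240 − 0.3·95.3846 = 211.3846.
Δq = 110.4 − 95.3846 = 15.0154; wedge = 211.3846 − 202 = 9.3846.
The triangle = ½ × 15.0154 × 9.3846 = 70.46.

70.46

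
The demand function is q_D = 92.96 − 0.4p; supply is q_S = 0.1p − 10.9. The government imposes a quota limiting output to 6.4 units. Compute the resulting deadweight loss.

75.34

In inverse form: demand p = 232.4 − 2.5q, supply p = 109 + 10q.
Competitive equilibrium: 232.4 − 2.5q = 109 + 10q → q* = 9.872, p* = 207.72.
At q = 6.4: demand price = 232.4 − 2.5·6.4 = 216.4; supply price = 109 + 10·6.4 = 173.
Δq = 9.872 − 6.4 = 3.472; wedge = 216.4 − 173 = 43.4.
DWL = ½ × 3.472 × 43.4 = 75.34.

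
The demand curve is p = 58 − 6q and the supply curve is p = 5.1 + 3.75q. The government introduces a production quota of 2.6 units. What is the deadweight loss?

38.92

Competitive equilibrium: 58 − 6q = 5.1 + 3.75q → q* = 5.4256, p* = 25.4462.
At q = 2.6: demand price = 58 − 6·2.6 = 42.4; supply price = 5.1 + 3.75·2.6 = 14.85.
Δq = 5.4256 − 2.6 = 2.8256; wedge = 42.4 − 14.85 = 27.55.
Deadweight loss = ½ × 2.8256 × 27.55 = 38.92.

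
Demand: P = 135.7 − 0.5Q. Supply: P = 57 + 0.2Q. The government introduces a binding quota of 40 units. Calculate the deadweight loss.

Competitive equilibrium: 135.7 − 0.5Q = 57 + 0.2Q → Q* = 112.42857, P* = 79.48571.
At Q = 40: demand price = 135.7 − 0.5·40 = 115.7; supply price = 57 + 0.2·40 = 65.
ΔQ = 112.42857 − 40 = 72.42857; wedge = 115.7 − 65 = 50.7.
DWL = ½ × 72.42857 × 50.7 = 1836.06.

1836.06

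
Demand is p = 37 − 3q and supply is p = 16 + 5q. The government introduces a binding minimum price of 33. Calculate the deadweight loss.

Competitive equilibrium: 37 − 3q = 16 + 5q → q* = 2.625, p* = 29.125.
At the floor p = 33, quantity demanded = (37 − 33)/3 = 1.3333.
Sellers' marginal cost at q' = 1.3333: 16 + 5·1.3333 = 22.6665.
Δq = 2.625 − 1.3333 = 1.2917; wedge = 33 − 22.6665 = 10.3335.
DWL = ½ × 1.2917 × 10.3335 = 6.67.

6.67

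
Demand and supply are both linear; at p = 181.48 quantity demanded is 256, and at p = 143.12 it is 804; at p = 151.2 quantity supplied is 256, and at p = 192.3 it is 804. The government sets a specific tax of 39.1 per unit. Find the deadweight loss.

Demand slope = (143.12 − 181.48)/(804 − 256) = −0.07, so p = 199.4 − 0.07q.
Supply slope = (192.3 − 151.2)/(804 − 256) = 0.075, so p = 132 + 0.075q.
Competitive equilibrium: 199.4 − 0.07q = 132 + 0.075q → q* = 464.8276, p* = 166.8621.
With the tax, the buyer price exceeds the seller price by 39.1: (199.4 − 0.07q) − (132 + 0.075q) = 39.1 → q' = 195.1724.
Δq = 464.8276 − 195.1724 = 269.6552; the wedge equals the tax, 39.1.
Deadweight loss = ½ × 269.6552 × 39.1 = 5271.76.

5271.76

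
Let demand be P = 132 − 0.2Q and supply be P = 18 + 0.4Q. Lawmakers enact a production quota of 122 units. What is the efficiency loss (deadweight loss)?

1387.20

Competitive equilibrium: 132 − 0.2Q = 18 + 0.4Q → Q* = 190, P* = 94.
At Q = 122: demand price = 132 − 0.2·122 = 107.6; supply price = 18 + 0.4·122 = 66.8.
ΔQ = 190 − 122 = 68; wedge = 107.6 − 66.8 = 40.8.
Welfare loss = ½ × 68 × 40.8 = 1387.20.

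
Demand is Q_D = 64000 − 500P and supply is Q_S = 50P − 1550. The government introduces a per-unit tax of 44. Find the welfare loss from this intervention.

In inverse form: demand P = 128 − 0.002Q, supply P = 31 + 0.02Q.
Competitive equilibrium: 128 − 0.002Q = 31 + 0.02Q → Q* = 4409.0909, P* = 119.1818.
With the tax, the buyer price exceeds the seller price by 44: (128 − 0.002Q) − (31 + 0.02Q) = 44 → Q' = 2409.0909.
ΔQ = 4409.0909 − 2409.0909 = 2000; the wedge equals the tax, 44.
The triangle = ½ × 2000 × 44 = 44000.

44000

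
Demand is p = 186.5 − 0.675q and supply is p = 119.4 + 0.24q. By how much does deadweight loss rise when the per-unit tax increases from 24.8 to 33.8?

Competitive equilibrium: 186.5 − 0.675q = 119.4 + 0.24q → q* = 73.3333, p* = 137.
For a per-unit tax t: Δq = t/0.915, so DWL = ½·t·(t/0.915) = t²/1.83.
At t = 24.8: DWL = 336.087. At t = 33.8: DWL = 624.284.
Increase = 624.284 − 336.087 = 288.20.

288.20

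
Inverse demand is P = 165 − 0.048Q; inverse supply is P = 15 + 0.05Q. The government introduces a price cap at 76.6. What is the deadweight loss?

Competitive equilibrium: 165 − 0.048Q = 15 + 0.05Q → Q* = 1530.6122, P* = 91.5306.
At the ceiling P = 76.6, quantity supplied = (76.6 − 15)/0.05 = 1232.
Willingness to pay at Q' = 1232: 165 − 0.048·1232 = 105.864.
ΔQ = 1530.6122 − 1232 = 298.6122; wedge = 105.864 − 76.6 = 29.264.
Deadweight loss = ½ × 298.6122 × 29.264 = 4369.29.

4369.29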